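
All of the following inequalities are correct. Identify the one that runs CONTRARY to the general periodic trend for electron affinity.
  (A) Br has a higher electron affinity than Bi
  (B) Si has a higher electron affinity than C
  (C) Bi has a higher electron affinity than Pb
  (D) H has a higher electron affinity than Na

(B)

The general trend: electron affinity increases across a period and decreases down a group.
(A) Br (period 4, group 17) vs Bi (period 6, group 15): the stated order agrees with the simple trend.
(B) Si (period 3, group 14) vs C (period 2, group 14): the stated order contradicts the simple trend.
(C) Bi (period 6, group 15) vs Pb (period 6, group 14): the stated order agrees with the simple trend.
(D) H (period 1, group 1) vs Na (period 3, group 1): the stated order agrees with the simple trend.
The exception is (B): Si's larger, more diffuse 3p orbitals accept an added electron slightly more readily than C's compact 2p.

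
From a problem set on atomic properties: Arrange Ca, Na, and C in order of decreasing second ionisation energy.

Na > C > Ca

Consider each +1 ion: Ca⁺ still has 1 valence electron; Na⁺ is the bare [Ne] core; C⁺ still has 3 valence electrons.
Core electrons are held far more tightly than valence electrons, so Na tops the IE_2 order.
Valence configurations: Ca⁺ [Ar]4s¹, C⁺ [He]2s²2p¹.
The numbers (kJ/mol): Ca 1145, Na 4562, C 2353.
So the second ionization energies run Ca < C < Na.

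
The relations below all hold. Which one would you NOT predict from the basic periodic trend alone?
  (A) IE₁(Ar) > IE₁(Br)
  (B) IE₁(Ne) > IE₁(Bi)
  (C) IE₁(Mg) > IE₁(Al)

(C)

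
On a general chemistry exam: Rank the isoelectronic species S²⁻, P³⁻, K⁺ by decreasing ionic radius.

All of these have 18 electrons, so size is governed by nuclear charge alone: the more protons, the stronger the pull on the same electron cloud, and the smaller the ion.
Nuclear charges: K⁺ (Z=19), S²⁻ (Z=16), P³⁻ (Z=15).
Largest to smallest: P³⁻ > S²⁻ > K⁺.

P³⁻ > S²⁻ > K⁺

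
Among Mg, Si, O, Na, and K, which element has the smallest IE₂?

Mg

After 1 electron has been removed, what remains? Mg⁺ still has 1 valence electron; Si⁺ still has 3 valence electrons; O⁺ still has 5 valence electrons; Na⁺ is the bare [Ne] core; K⁺ is the bare [Ar] core.
Usually core removal costs more than valence removal, but here the competition is close: a tightly held n=2 valence electron can cost more to remove than an n=3 core electron, so the actual values have to decide it.
Valence configurations: Mg⁺ [Ne]3s¹, Si⁺ [Ne]3s²3p¹, O⁺ [He]2s²2p³.
The numbers (kJ/mol): Mg 1451, Si 1577, O 3388, Na 4562, K 3052.
So the second ionization energies run Mg < Si < K < O < Na.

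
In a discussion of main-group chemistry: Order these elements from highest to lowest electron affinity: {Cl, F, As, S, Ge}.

Cl > F > S > Ge > As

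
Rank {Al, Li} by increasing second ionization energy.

The second ionization energy removes an electron from the +1 ion. For each element: Al⁺ still has 2 valence electrons; Li⁺ is the bare [He] core.
Breaking into a closed-shell core is much more expensive than removing a leftover valence electron — Li has the largest IE_2 here.
Approximate IE_2 values (kJ/mol): Al 1817, Li 7298.
Putting it together, IE_2: Al < Li.

Al < Li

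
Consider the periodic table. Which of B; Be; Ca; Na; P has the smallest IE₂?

Ca

Consider each +1 ion: B⁺ still has 2 valence electrons; Be⁺ still has 1 valence electron; Ca⁺ still has 1 valence electron; Na⁺ is the bare [Ne] core; P⁺ still has 4 valence electrons.
Breaking into a closed-shell core is much more expensive than removing a leftover valence electron — Na has the largest IE_2 here.
Valence configurations: B⁺ [He]2s², Be⁺ [He]2s¹, Ca⁺ [Ar]4s¹, P⁺ [Ne]3s²3p².
Approximate IE_2 values (kJ/mol): B 2427, Be 1757, Ca 1145, Na 4562, P 1907.
Hence IE_2: Ca < Be < P < B < Na.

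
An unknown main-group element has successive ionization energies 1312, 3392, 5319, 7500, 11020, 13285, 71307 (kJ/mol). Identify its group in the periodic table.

Look for the largest jump between consecutive ionization energies: IE7/IE6 ≈ 5.4, far larger than any earlier ratio.
That jump marks the point where a core electron is being removed. So the atom has 6 valence electrons.
A main-group element with 6 valence electrons is in group 16.

Group 16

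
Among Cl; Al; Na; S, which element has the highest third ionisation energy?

Na

Consider each +2 ion: Cl²⁺ still has 5 valence electrons; Al²⁺ still has 1 valence electron; Na²⁺ is already 1 electron into the core; S²⁺ still has 4 valence electrons.
Core electrons are held far more tightly than valence electrons, so Na tops the IE_3 order.
Valence configurations: Cl²⁺ [Ne]3s²3p³, Al²⁺ [Ne]3s¹, S²⁺ [Ne]3s²3p².
Approximate IE_3 values (kJ/mol): Cl 3822, Al 2745, Na 6910, S 3357.
Overall IE_3 order: Al < S < Cl < Na.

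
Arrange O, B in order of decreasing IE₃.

O > B

The third ionization energy removes an electron from the +2 ion. For each element: O²⁺ still has 4 valence electrons; B²⁺ still has 1 valence electron.
All are still removing valence electrons, so compare the +2 ions as you would atoms: IE_3 generally rises across a period (higher Z_eff) and falls down a group (larger shell), subject to the usual subshell exceptions.
Valence configurations: O²⁺ [He]2s²2p², B²⁺ [He]2s¹.
The numbers (kJ/mol): O 5300, B 3660.
Hence IE_3: B < O.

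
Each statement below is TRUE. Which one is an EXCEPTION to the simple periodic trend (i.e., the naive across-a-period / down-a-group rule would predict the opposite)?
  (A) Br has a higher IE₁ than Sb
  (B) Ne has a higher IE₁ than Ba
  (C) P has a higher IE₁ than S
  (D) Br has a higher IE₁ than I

(C)

The general trend: IE₁ increases across a period and decreases down a group.
(A) Br (period 4, group 17) vs Sb (period 5, group 15): the stated order agrees with the simple trend.
(B) Ne (period 2, group 18) vs Ba (period 6, group 2): the stated order agrees with the simple trend.
(C) P (period 3, group 15) vs S (period 3, group 16): the stated order contradicts the simple trend.
(D) Br (period 4, group 17) vs I (period 5, group 17): the stated order agrees with the simple trend.
The exception is (C): S (3p⁴) ionizes more easily than half-filled P (3p³) because the paired 3p electron in S is pushed out by e⁻–e⁻ repulsion.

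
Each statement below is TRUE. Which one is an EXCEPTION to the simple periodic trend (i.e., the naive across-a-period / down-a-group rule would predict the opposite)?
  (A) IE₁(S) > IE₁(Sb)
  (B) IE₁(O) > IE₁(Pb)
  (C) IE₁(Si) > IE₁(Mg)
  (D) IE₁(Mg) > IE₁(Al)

The general trend: first ionization energy increases across a period and decreases down a group.
(A) S (period 3, group 16) vs Sb (period 5, group 15): the stated order agrees with the simple trend.
(B) O (period 2, group 16) vs Pb (period 6, group 14): the stated order agrees with the simple trend.
(C) Si (period 3, group 14) vs Mg (period 3, group 2): the stated order agrees with the simple trend.
(D) Mg (period 3, group 2) vs Al (period 3, group 13): the stated order contradicts the simple trend.
The exception is (D): Al's single 3p electron is easier to remove than one from Mg's filled 3s².

(D)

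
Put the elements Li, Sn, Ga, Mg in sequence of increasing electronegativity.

Li, Mg, Ga, Sn

Li is in period 2, group 1; Mg is in period 3, group 2; Ga is in period 4, group 13; Sn is in period 5, group 14.
Smaller atoms with higher effective nuclear charge are more electronegative.
These sit on a diagonal, where the across-period and down-group effects partly cancel.
Mg > Li: period and group pull opposite ways; the across-period shift dominates (1.31 vs 0.98).
Ga > Mg: the two effects oppose for this pair; the across-period effect wins (1.81 vs 1.31).
Sn > Ga: period and group pull opposite ways; the across-period shift dominates (1.96 vs 1.81).
For reference (Pauling): Li 0.98, Mg 1.31, Ga 1.81, Sn 1.96.
So from lowest to highest: Li < Mg < Ga < Sn.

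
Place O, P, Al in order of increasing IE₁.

Al < P < O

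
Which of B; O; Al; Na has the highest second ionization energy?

Na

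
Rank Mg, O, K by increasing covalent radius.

Radius decreases left→right (rising Z_eff, same n) and increases top→bottom (higher n).
These span different periods and groups, so the two trends combine.
Mg > O: relative to O, both the across-period and down-group shifts push Mg's atomic radius up.
K > Mg: both effects reinforce here, so K is clearly the larger of the two.
Tabulated atomic radius (pm): O 63, Mg 139, K 196.
So from smallest to largest: O < Mg < K.

O < Mg < K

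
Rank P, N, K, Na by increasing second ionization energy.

The second ionization energy removes an electron from the +1 ion. For each element: P⁺ still has 4 valence electrons; N⁺ still has 4 valence electrons; K⁺ is the bare [Ar] core; Na⁺ is the bare [Ne] core.
Pulling an electron out of a noble-gas core costs far more than removing a remaining valence electron, so K and Na sit at the high end of IE_2.
Valence configurations: P⁺ [Ne]3s²3p², N⁺ [He]2s²2p².
Approximate IE_2 values (kJ/mol): P 1907, N 2856, K 3052, Na 4562.
So the second ionization energies run P < N < K < Na.

P < N < K < Na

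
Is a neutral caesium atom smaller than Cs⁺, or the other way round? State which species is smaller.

Cs⁺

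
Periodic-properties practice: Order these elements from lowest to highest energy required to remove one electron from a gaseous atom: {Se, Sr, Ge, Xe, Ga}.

Ga is in period 4, group 13; Ge is in period 4, group 14; Se is in period 4, group 16; Sr is in period 5, group 2; Xe is in period 5, group 18.
Removing the outermost electron gets harder across a period and easier down a group.
Here both period and group differ, so the two effects have to be weighed against each other.
Ga > Sr: both effects reinforce here, so Ga is clearly the higher of the two.
Ge > Ga: Ge lies to the right of Ga in period 4, so the across-period effect alone puts Ge higher.
Se > Ge: both are in period 4; the period trend gives Se the larger value.
Xe > Se: period and group pull opposite ways; the across-period shift dominates (1170 vs 941 kJ/mol).
Tabulated first ionization energy (kJ/mol): Ga 579, Ge 762, Se 941, Sr 550, Xe 1170.
So from lowest to highest: Sr < Ga < Ge < Se < Xe.

Sr, Ga, Ge, Se, Xe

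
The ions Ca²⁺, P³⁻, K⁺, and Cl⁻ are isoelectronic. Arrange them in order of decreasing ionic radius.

P³⁻ > Cl⁻ > K⁺ > Ca²⁺

All of these have 18 electrons, so size is governed by nuclear charge alone: the more protons, the stronger the pull on the same electron cloud, and the smaller the ion.
Nuclear charges: Ca²⁺ (Z=20), K⁺ (Z=19), Cl⁻ (Z=17), P³⁻ (Z=15).
Largest to smallest: P³⁻ > Cl⁻ > K⁺ > Ca²⁺.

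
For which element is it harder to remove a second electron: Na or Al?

After 1 electron has been removed, what remains? Na⁺ is the bare [Ne] core; Al⁺ still has 2 valence electrons.
Breaking into a closed-shell core is much more expensive than removing a leftover valence electron — Na has the largest IE_2 here.
Tabulated IE_2 (kJ/mol): Na 4562, Al 1817.
So the second ionization energies run Al < Na.

Na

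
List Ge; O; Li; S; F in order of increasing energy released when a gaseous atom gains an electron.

Li, Ge, O, S, F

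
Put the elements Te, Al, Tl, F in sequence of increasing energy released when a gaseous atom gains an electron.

Tl, Al, Te, F

F is in period 2, group 17; Al is in period 3, group 13; Te is in period 5, group 16; Tl is in period 6, group 13.
Adding an electron releases more energy for atoms nearer the top right (short of the noble gases).
Neither a single period nor a single group — weigh both effects.
Al > Tl: they share group 13; the group trend gives Al the larger value.
Te > Al: period and group pull opposite ways; the across-period shift dominates (190 vs 42 kJ/mol).
F > Te: relative to Te, both the across-period and down-group shifts push F's electron affinity up.
For reference (kJ/mol): F 328, Al 42, Te 190, Tl 19.
So from lowest to highest: Tl < Al < Te < F.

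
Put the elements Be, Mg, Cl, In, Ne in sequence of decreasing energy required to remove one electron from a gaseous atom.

Be is in period 2, group 2; Ne is in period 2, group 18; Mg is in period 3, group 2; Cl is in period 3, group 17; In is in period 5, group 13.
Across a period the outer electron is held more tightly (higher IE₁); down a group it sits in a higher shell, more shielded, and comes off more easily.
Neither a single period nor a single group — weigh both effects.
Mg > In: period and group pull opposite ways; the down-group shift dominates (738 vs 558 kJ/mol).
Be > Mg: Be sits above Mg in group 2, so the down-group effect alone puts Be higher.
Cl > Be: the two effects oppose for this pair; the across-period effect wins (1251 vs 900 kJ/mol).
Ne > Cl: both effects reinforce here, so Ne is clearly the higher of the two.
Tabulated first ionization energy (kJ/mol): Be 900, Ne 2081, Mg 738, Cl 1251, In 558.
So from highest to lowest: Ne > Cl > Be > Mg > In.

Ne > Cl > Be > Mg > In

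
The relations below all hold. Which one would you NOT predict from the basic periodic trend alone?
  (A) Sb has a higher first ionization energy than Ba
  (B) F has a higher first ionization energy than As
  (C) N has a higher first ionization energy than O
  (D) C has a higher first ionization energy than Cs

The general trend: first ionization energy increases across a period and decreases down a group.
(A) Sb (period 5, group 15) vs Ba (period 6, group 2): the stated order agrees with the simple trend.
(B) F (period 2, group 17) vs As (period 4, group 15): the stated order agrees with the simple trend.
(C) N (period 2, group 15) vs O (period 2, group 16): the stated order contradicts the simple trend.
(D) C (period 2, group 14) vs Cs (period 6, group 1): the stated order agrees with the simple trend.
The exception is (C): pairing an electron in O's 2p⁴ costs repulsion energy, so O ionizes more easily than half-filled N (2p³).

(C)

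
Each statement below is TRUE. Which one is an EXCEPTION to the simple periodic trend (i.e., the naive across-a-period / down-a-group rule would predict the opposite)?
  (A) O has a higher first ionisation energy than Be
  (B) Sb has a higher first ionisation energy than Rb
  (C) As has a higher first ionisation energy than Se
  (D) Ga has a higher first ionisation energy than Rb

(C)

The general trend: first ionisation energy increases across a period and decreases down a group.
(A) O (period 2, group 16) vs Be (period 2, group 2): the stated order agrees with the simple trend.
(B) Sb (period 5, group 15) vs Rb (period 5, group 1): the stated order agrees with the simple trend.
(C) As (period 4, group 15) vs Se (period 4, group 16): the stated order contradicts the simple trend.
(D) Ga (period 4, group 13) vs Rb (period 5, group 1): the stated order agrees with the simple trend.
The exception is (C): Se (4p⁴) ionizes more easily than half-filled As (4p³).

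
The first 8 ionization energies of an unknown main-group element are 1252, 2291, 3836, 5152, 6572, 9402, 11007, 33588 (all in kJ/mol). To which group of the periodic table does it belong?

Look for the largest jump between consecutive ionization energies: IE8/IE7 ≈ 3.1, far larger than any earlier ratio.
That jump marks the point where a core electron is being removed. So the atom has 7 valence electrons.
A main-group element with 7 valence electrons is in group 17.

Group 17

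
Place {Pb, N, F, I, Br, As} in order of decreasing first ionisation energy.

F > N > Br > I > As > Pb

Across a period the outer electron is held more tightly (higher IE₁); down a group it sits in a higher shell, more shielded, and comes off more easily.
Here both period and group differ, so the two effects have to be weighed against each other.
As > Pb: both effects reinforce here, so As is clearly the higher of the two.
I > As: the two effects oppose for this pair; the across-period effect wins (1008 vs 947 kJ/mol).
Br > I: they share group 17; the group trend gives Br the larger value.
N > Br: the two effects oppose for this pair; the down-group effect wins (1402 vs 1140 kJ/mol).
F > N: both are in period 2; the period trend gives F the larger value.
For reference (kJ/mol): N 1402, F 1681, As 947, Br 1140, I 1008, Pb 716.
So from highest to lowest: F > N > Br > I > As > Pb.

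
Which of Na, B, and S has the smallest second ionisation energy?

S

The second ionization energy removes an electron from the +1 ion. For each element: Na⁺ is the bare [Ne] core; B⁺ still has 2 valence electrons; S⁺ still has 5 valence electrons.
Breaking into a closed-shell core is much more expensive than removing a leftover valence electron — Na has the largest IE_2 here.
Valence configurations: B⁺ [He]2s², S⁺ [Ne]3s²3p³.
The numbers (kJ/mol): Na 4562, B 2427, S 2252.
Overall IE_2 order: S < B < Na.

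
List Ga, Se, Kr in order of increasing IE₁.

Ga is in period 4, group 13; Se is in period 4, group 16; Kr is in period 4, group 18.
IE₁ increases left→right with effective nuclear charge and decreases top→bottom as the valence shell moves farther out.
All lie in period 4, so first ionization energy increases left to right.
So from lowest to highest: Ga < Se < Kr.

Ga < Se < Kr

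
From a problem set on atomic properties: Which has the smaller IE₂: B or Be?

Be

After 1 electron has been removed, what remains? B⁺ still has 2 valence electrons; Be⁺ still has 1 valence electron.
All are still removing valence electrons, so compare the +1 ions as you would atoms: IE_2 generally rises across a period (higher Z_eff) and falls down a group (larger shell), subject to the usual subshell exceptions.
Valence configurations: B⁺ [He]2s², Be⁺ [He]2s¹.
Tabulated IE_2 (kJ/mol): B 2427, Be 1757.
Hence IE_2: Be < B.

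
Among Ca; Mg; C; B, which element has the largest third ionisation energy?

Mg

The third ionization energy removes an electron from the +2 ion. For each element: Ca²⁺ is the bare [Ar] core; Mg²⁺ is the bare [Ne] core; C²⁺ still has 2 valence electrons; B²⁺ still has 1 valence electron.
Core electrons are held far more tightly than valence electrons, so Ca and Mg top the IE_3 order.
Valence configurations: C²⁺ [He]2s², B²⁺ [He]2s¹.
Tabulated IE_3 (kJ/mol): Ca 4912, Mg 7733, C 4620, B 3660.
Overall IE_3 order: B < C < Ca < Mg.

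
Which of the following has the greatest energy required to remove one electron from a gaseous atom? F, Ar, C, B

F

B is in period 2, group 13; C is in period 2, group 14; F is in period 2, group 17; Ar is in period 3, group 18.
First ionization energy rises across a period (greater Z_eff holds electrons more tightly) and falls down a group (valence electrons are farther from the nucleus).
Here both period and group differ, so the two effects have to be weighed against each other.
C > B: C lies to the right of B in period 2, so the across-period effect alone puts C higher.
Ar > C: period and group pull opposite ways; the across-period shift dominates (1521 vs 1086 kJ/mol).
F > Ar: period and group pull opposite ways; the down-group shift dominates (1681 vs 1521 kJ/mol).
Tabulated first ionization energy (kJ/mol): B 801, C 1086, F 1681, Ar 1521.
The greatest energy required to remove one electron from a gaseous atom among these belongs to F.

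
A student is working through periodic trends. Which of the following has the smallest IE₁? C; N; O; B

B is in period 2, group 13; C is in period 2, group 14; N is in period 2, group 15; O is in period 2, group 16.
Removing the outermost electron gets harder across a period and easier down a group.
All lie in period 2; the across-period trend (first ionization energy increases left to right) applies, with the exception below.
Note the exception: N has a higher first ionization energy than O, contrary to the simple trend — pairing an electron in O's 2p⁴ costs repulsion energy, so O ionizes more easily than half-filled N (2p³).
Tabulated first ionization energy (kJ/mol): B 801, C 1086, N 1402, O 1314.
The smallest IE₁ among these belongs to B.

B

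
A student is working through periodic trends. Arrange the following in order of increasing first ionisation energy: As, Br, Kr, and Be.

Be < As < Br < Kr

Be is in period 2, group 2; As is in period 4, group 15; Br is in period 4, group 17; Kr is in period 4, group 18.
Removing the outermost electron gets harder across a period and easier down a group.
Neither a single period nor a single group — weigh both effects.
As > Be: period and group pull opposite ways; the across-period shift dominates (947 vs 900 kJ/mol).
Br > As: Br lies to the right of As in period 4, so the across-period effect alone puts Br higher.
Kr > Br: both are in period 4; the period trend gives Kr the larger value.
Tabulated first ionization energy (kJ/mol): Be 900, As 947, Br 1140, Kr 1351.
So from lowest to highest: Be < As < Br < Kr.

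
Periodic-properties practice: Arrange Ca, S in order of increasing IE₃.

S, Ca

IE_3 is the cost of taking one more electron from the +2 cation: Ca²⁺ is the bare [Ar] core; S²⁺ still has 4 valence electrons.
Core electrons are held far more tightly than valence electrons, so Ca tops the IE_3 order.
Approximate IE_3 values (kJ/mol): Ca 4912, S 3357.
Hence IE_3: S < Ca.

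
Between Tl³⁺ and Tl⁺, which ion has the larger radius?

Both ions have Z = 81 protons, but Tl³⁺ has lost more electrons, so its remaining electrons feel a larger effective nuclear charge per electron and are pulled in more tightly.
Higher positive charge → smaller ion, so Tl⁺ > Tl³⁺.

Tl⁺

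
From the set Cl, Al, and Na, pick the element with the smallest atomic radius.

Cl

Atomic radius shrinks across a period as nuclear charge pulls the same shell inward, and grows down a group as new shells are added.
All lie in period 3, so atomic radius increases right to left.
The smallest atomic radius among these belongs to Cl.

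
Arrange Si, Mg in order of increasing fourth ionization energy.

Si < Mg

IE_4 is the cost of taking one more electron from the +3 cation: Si³⁺ still has 1 valence electron; Mg³⁺ is already 1 electron into the core.
Breaking into a closed-shell core is much more expensive than removing a leftover valence electron — Mg has the largest IE_4 here.
The numbers (kJ/mol): Si 4356, Mg 10543.
Hence IE_4: Si < Mg.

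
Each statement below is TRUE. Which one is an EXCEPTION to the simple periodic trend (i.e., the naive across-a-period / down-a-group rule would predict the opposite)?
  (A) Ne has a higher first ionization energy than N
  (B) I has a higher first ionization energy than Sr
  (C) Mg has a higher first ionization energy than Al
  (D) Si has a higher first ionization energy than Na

(C)

The general trend: first ionization energy increases across a period and decreases down a group.
(A) Ne (period 2, group 18) vs N (period 2, group 15): the stated order agrees with the simple trend.
(B) I (period 5, group 17) vs Sr (period 5, group 2): the stated order agrees with the simple trend.
(C) Mg (period 3, group 2) vs Al (period 3, group 13): the stated order contradicts the simple trend.
(D) Si (period 3, group 14) vs Na (period 3, group 1): the stated order agrees with the simple trend.
The exception is (C): Al's single 3p electron is easier to remove than one from Mg's filled 3s².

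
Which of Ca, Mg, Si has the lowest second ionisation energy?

Consider each +1 ion: Ca⁺ still has 1 valence electron; Mg⁺ still has 1 valence electron; Si⁺ still has 3 valence electrons.
All are still removing valence electrons, so compare the +1 ions as you would atoms: IE_2 generally rises across a period (higher Z_eff) and falls down a group (larger shell), subject to the usual subshell exceptions.
Valence configurations: Ca⁺ [Ar]4s¹, Mg⁺ [Ne]3s¹, Si⁺ [Ne]3s²3p¹.
The numbers (kJ/mol): Ca 1145, Mg 1451, Si 1577.
So the second ionization energies run Ca < Mg < Si.

Ca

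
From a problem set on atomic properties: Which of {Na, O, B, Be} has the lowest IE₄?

The fourth ionization energy removes an electron from the +3 ion. For each element: Na³⁺ is already 2 electrons into the core; O³⁺ still has 3 valence electrons; B³⁺ is the bare [He] core; Be³⁺ is already 1 electron into the core.
Pulling an electron out of a noble-gas core costs far more than removing a remaining valence electron, so Na, Be and B sit at the high end of IE_4.
Tabulated IE_4 (kJ/mol): Na 9543, O 7469, B 25026, Be 21007.
So the fourth ionization energies run O < Na < Be < B.

O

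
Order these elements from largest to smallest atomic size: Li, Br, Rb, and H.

Rb > Li > Br > H

Atomic radius shrinks across a period as nuclear charge pulls the same shell inward, and grows down a group as new shells are added.
Neither a single period nor a single group — weigh both effects.
Br > H: the two effects oppose for this pair; the down-group effect wins (114 vs 32 pm).
Li > Br: the two effects oppose for this pair; the across-period effect wins (133 vs 114 pm).
Rb > Li: they share group 1; the group trend gives Rb the larger value.
For reference (pm): H 32, Li 133, Br 114, Rb 210.
So from largest to smallest: Rb > Li > Br > H.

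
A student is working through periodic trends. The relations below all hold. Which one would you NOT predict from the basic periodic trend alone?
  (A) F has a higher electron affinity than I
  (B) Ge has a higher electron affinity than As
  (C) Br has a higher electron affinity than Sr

(B)

The general trend: electron affinity increases across a period and decreases down a group.
(A) F (period 2, group 17) vs I (period 5, group 17): the stated order agrees with the simple trend.
(B) Ge (period 4, group 14) vs As (period 4, group 15): the stated order contradicts the simple trend.
(C) Br (period 4, group 17) vs Sr (period 5, group 2): the stated order agrees with the simple trend.
The exception is (B): adding an electron to As's half-filled 4p³ is unfavourable, so Ge (4p²) has the more exothermic EA.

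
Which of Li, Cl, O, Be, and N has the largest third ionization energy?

Be

Consider each +2 ion: Li²⁺ is already 1 electron into the core; Cl²⁺ still has 5 valence electrons; O²⁺ still has 4 valence electrons; Be²⁺ is the bare [He] core; N²⁺ still has 3 valence electrons.
Breaking into a closed-shell core is much more expensive than removing a leftover valence electron — Li and Be have the largest IE_3 here.
Valence configurations: Cl²⁺ [Ne]3s²3p³, O²⁺ [He]2s²2p², N²⁺ [He]2s²2p¹.
The numbers (kJ/mol): Li 11815, Cl 3822, O 5300, Be 14849, N 4578.
Hence IE_3: Cl < N < O < Li < Be.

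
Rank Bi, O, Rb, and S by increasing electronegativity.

O is in period 2, group 16; S is in period 3, group 16; Rb is in period 5, group 1; Bi is in period 6, group 15.
EN rises left→right (higher Z_eff, smaller atoms) and falls top→bottom (larger, more shielded atoms).
Here both period and group differ, so the two effects have to be weighed against each other.
Bi > Rb: the two effects oppose for this pair; the across-period effect wins (2.02 vs 0.82).
S > Bi: both effects reinforce here, so S is clearly the higher of the two.
O > S: they share group 16; the group trend gives O the larger value.
For reference (Pauling): O 3.44, S 2.58, Rb 0.82, Bi 2.02.
So from lowest to highest: Rb < Bi < S < O.

Rb < Bi < S < O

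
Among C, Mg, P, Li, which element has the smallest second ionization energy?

The second ionization energy removes an electron from the +1 ion. For each element: C⁺ still has 3 valence electrons; Mg⁺ still has 1 valence electron; P⁺ still has 4 valence electrons; Li⁺ is the bare [He] core.
Pulling an electron out of a noble-gas core costs far more than removing a remaining valence electron, so Li sits at the high end of IE_2.
Valence configurations: C⁺ [He]2s²2p¹, Mg⁺ [Ne]3s¹, P⁺ [Ne]3s²3p².
The numbers (kJ/mol): C 2353, Mg 1451, P 1907, Li 7298.
So the second ionization energies run Mg < P < C < Li.

Mg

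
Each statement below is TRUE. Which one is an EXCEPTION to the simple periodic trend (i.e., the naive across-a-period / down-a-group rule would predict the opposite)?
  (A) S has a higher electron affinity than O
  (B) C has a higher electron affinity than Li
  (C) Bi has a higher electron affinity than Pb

The general trend: electron affinity increases across a period and decreases down a group.
(A) S (period 3, group 16) vs O (period 2, group 16): the stated order contradicts the simple trend.
(B) C (period 2, group 14) vs Li (period 2, group 1): the stated order agrees with the simple trend.
(C) Bi (period 6, group 15) vs Pb (period 6, group 14): the stated order agrees with the simple trend.
The exception is (A): the compact 2p subshell of O repels the added electron more than S's larger 3p does.

(A)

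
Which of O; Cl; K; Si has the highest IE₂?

After 1 electron has been removed, what remains? O⁺ still has 5 valence electrons; Cl⁺ still has 6 valence electrons; K⁺ is the bare [Ar] core; Si⁺ still has 3 valence electrons.
Usually core removal costs more than valence removal, but here the competition is close: a tightly held n=2 valence electron can cost more to remove than an n=3 core electron, so the actual values have to decide it.
Valence configurations: O⁺ [He]2s²2p³, Cl⁺ [Ne]3s²3p⁴, Si⁺ [Ne]3s²3p¹.
The numbers (kJ/mol): O 3388, Cl 2298, K 3052, Si 1577.
Hence IE_2: Si < Cl < K < O.

O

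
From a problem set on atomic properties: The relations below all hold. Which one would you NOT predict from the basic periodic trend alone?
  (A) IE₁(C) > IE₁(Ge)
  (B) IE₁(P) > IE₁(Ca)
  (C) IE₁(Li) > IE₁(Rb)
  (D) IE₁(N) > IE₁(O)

The general trend: IE₁ increases across a period and decreases down a group.
(A) C (period 2, group 14) vs Ge (period 4, group 14): the stated order agrees with the simple trend.
(B) P (period 3, group 15) vs Ca (period 4, group 2): the stated order agrees with the simple trend.
(C) Li (period 2, group 1) vs Rb (period 5, group 1): the stated order agrees with the simple trend.
(D) N (period 2, group 15) vs O (period 2, group 16): the stated order contradicts the simple trend.
The exception is (D): pairing an electron in O's 2p⁴ costs repulsion energy, so O ionizes more easily than half-filled N (2p³).

(D)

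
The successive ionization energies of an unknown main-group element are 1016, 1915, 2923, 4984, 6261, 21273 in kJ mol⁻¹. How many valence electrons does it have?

5

Look for the largest jump between consecutive ionization energies: IE6/IE5 ≈ 3.4, far larger than any earlier ratio.
That jump marks the point where a core electron is being removed. So the atom has 5 valence electrons.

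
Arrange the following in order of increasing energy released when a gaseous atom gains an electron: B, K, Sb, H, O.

B, K, H, Sb, O

H is in period 1, group 1; B is in period 2, group 13; O is in period 2, group 16; K is in period 4, group 1; Sb is in period 5, group 15.
Electron affinity generally becomes more exothermic across a period toward the halogens and less exothermic down a group.
Neither a single period nor a single group — weigh both effects.
K > B: this pair runs against the simple trend — see the exception note.
H > K: they share group 1; the group trend gives H the larger value.
Sb > H: the two effects oppose for this pair; the across-period effect wins (103 vs 73 kJ/mol).
O > Sb: relative to Sb, both the across-period and down-group shifts push O's electron affinity up.
Note the exception: K has a higher electron affinity than B, contrary to the simple trend — B's ns²np¹ configuration gives only a small electron affinity — the sparsely filled np subshell binds an added electron weakly.
Approximate values (kJ/mol): H 73, B 27, O 141, K 48, Sb 103.
So from lowest to highest: B < K < H < Sb < O.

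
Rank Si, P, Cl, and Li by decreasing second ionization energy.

Li, Cl, P, Si

After 1 electron has been removed, what remains? Si⁺ still has 3 valence electrons; P⁺ still has 4 valence electrons; Cl⁺ still has 6 valence electrons; Li⁺ is the bare [He] core.
Core electrons are held far more tightly than valence electrons, so Li tops the IE_2 order.
Valence configurations: Si⁺ [Ne]3s²3p¹, P⁺ [Ne]3s²3p², Cl⁺ [Ne]3s²3p⁴.
The numbers (kJ/mol): Si 1577, P 1907, Cl 2298, Li 7298.
So the second ionization energies run Si < P < Cl < Li.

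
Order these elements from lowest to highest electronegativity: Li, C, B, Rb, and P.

Rb < Li < B < P < C

Li is in period 2, group 1; B is in period 2, group 13; C is in period 2, group 14; P is in period 3, group 15; Rb is in period 5, group 1.
Atoms toward the upper right of the periodic table pull bonding electrons most strongly.
Neither a single period nor a single group — weigh both effects.
Li > Rb: they share group 1; the group trend gives Li the larger value.
B > Li: both are in period 2; the period trend gives B the larger value.
P > B: period and group pull opposite ways; the across-period shift dominates (2.19 vs 2.04).
C > P: period and group pull opposite ways; the down-group shift dominates (2.55 vs 2.19).
Approximate values (Pauling): Li 0.98, B 2.04, C 2.55, P 2.19, Rb 0.82.
So from lowest to highest: Rb < Li < B < P < C.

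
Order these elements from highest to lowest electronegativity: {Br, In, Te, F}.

F, Br, Te, In

F is in period 2, group 17; Br is in period 4, group 17; In is in period 5, group 13; Te is in period 5, group 16.
Smaller atoms with higher effective nuclear charge are more electronegative.
Here both period and group differ, so the two effects have to be weighed against each other.
Te > In: Te lies to the right of In in period 5, so the across-period effect alone puts Te higher.
Br > Te: both effects reinforce here, so Br is clearly the higher of the two.
F > Br: F sits above Br in group 17, so the down-group effect alone puts F higher.
Approximate values (Pauling): F 3.98, Br 2.96, In 1.78, Te 2.10.
So from highest to lowest: F > Br > Te > In.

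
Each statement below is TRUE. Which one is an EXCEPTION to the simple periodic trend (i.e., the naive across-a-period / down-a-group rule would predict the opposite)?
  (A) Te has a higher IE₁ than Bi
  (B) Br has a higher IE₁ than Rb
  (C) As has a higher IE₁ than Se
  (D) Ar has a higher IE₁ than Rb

The general trend: IE₁ increases across a period and decreases down a group.
(A) Te (period 5, group 16) vs Bi (period 6, group 15): the stated order agrees with the simple trend.
(B) Br (period 4, group 17) vs Rb (period 5, group 1): the stated order agrees with the simple trend.
(C) As (period 4, group 15) vs Se (period 4, group 16): the stated order contradicts the simple trend.
(D) Ar (period 3, group 18) vs Rb (period 5, group 1): the stated order agrees with the simple trend.
The exception is (C): Se (4p⁴) ionizes more easily than half-filled As (4p³).

(C)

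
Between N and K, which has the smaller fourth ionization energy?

K

After 3 electrons have been removed, what remains? N³⁺ still has 2 valence electrons; K³⁺ is already 2 electrons into the core.
Usually core removal costs more than valence removal, but here the competition is close: a tightly held n=2 valence electron can cost more to remove than an n=3 core electron, so the actual values have to decide it.
Tabulated IE_4 (kJ/mol): N 7475, K 5877.
Overall IE_4 order: K < N.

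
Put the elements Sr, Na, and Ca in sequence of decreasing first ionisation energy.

Na is in period 3, group 1; Ca is in period 4, group 2; Sr is in period 5, group 2.
Across a period the outer electron is held more tightly (higher IE₁); down a group it sits in a higher shell, more shielded, and comes off more easily.
Neither a single period nor a single group — weigh both effects.
Sr > Na: period and group pull opposite ways; the across-period shift dominates (550 vs 496 kJ/mol).
Ca > Sr: Ca sits above Sr in group 2, so the down-group effect alone puts Ca higher.
Approximate values (kJ/mol): Na 496, Ca 590, Sr 550.
So from highest to lowest: Ca > Sr > Na.

Ca > Sr > Na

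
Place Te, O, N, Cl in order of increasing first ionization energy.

IE₁ increases left→right with effective nuclear charge and decreases top→bottom as the valence shell moves farther out.
Neither a single period nor a single group — weigh both effects.
Cl > Te: relative to Te, both the across-period and down-group shifts push Cl's first ionization energy up.
O > Cl: the two effects oppose for this pair; the down-group effect wins (1314 vs 1251 kJ/mol).
N > O: this pair runs against the simple trend — see the exception note.
Note the exception: N has a higher first ionization energy than O, contrary to the simple trend — pairing an electron in O's 2p⁴ costs repulsion energy, so O ionizes more easily than half-filled N (2p³).
Tabulated first ionization energy (kJ/mol): N 1402, O 1314, Cl 1251, Te 869.
So from lowest to highest: Te < Cl < O < N.

Te, Cl, O, N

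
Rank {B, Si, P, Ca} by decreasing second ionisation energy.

B > P > Si > Ca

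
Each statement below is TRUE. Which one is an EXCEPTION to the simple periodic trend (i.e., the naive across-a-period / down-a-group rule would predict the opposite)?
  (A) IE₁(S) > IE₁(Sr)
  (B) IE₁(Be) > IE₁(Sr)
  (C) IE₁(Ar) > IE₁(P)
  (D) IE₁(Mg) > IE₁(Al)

The general trend: first ionization energy increases across a period and decreases down a group.
(A) S (period 3, group 16) vs Sr (period 5, group 2): the stated order agrees with the simple trend.
(B) Be (period 2, group 2) vs Sr (period 5, group 2): the stated order agrees with the simple trend.
(C) Ar (period 3, group 18) vs P (period 3, group 15): the stated order agrees with the simple trend.
(D) Mg (period 3, group 2) vs Al (period 3, group 13): the stated order contradicts the simple trend.
The exception is (D): Al's single 3p electron is easier to remove than one from Mg's filled 3s².

(D)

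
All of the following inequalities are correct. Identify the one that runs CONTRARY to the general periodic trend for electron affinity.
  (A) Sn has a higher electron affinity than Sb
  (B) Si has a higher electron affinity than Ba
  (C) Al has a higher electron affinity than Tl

The general trend: electron affinity increases across a period and decreases down a group.
(A) Sn (period 5, group 14) vs Sb (period 5, group 15): the stated order contradicts the simple trend.
(B) Si (period 3, group 14) vs Ba (period 6, group 2): the stated order agrees with the simple trend.
(C) Al (period 3, group 13) vs Tl (period 6, group 13): the stated order agrees with the simple trend.
The exception is (A): adding an electron to Sb's half-filled 5p³ is unfavourable, so Sn has the more exothermic EA.

(A)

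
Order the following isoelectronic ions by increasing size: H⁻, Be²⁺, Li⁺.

Be²⁺ < Li⁺ < H⁻

All of these have 2 electrons, so size is governed by nuclear charge alone: the more protons, the stronger the pull on the same electron cloud, and the smaller the ion.
Nuclear charges: Be²⁺ (Z=4), Li⁺ (Z=3), H⁻ (Z=1).
Smallest to largest: Be²⁺ < Li⁺ < H⁻.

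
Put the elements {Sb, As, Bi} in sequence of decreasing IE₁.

As > Sb > Bi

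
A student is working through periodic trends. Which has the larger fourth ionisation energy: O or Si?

O

Consider each +3 ion: O³⁺ still has 3 valence electrons; Si³⁺ still has 1 valence electron.
All are still removing valence electrons, so compare the +3 ions as you would atoms: IE_4 generally rises across a period (higher Z_eff) and falls down a group (larger shell), subject to the usual subshell exceptions.
Valence configurations: O³⁺ [He]2s²2p¹, Si³⁺ [Ne]3s¹.
Approximate IE_4 values (kJ/mol): O 7469, Si 4356.
Putting it together, IE_4: Si < O.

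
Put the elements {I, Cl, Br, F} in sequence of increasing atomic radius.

F, Cl, Br, I

Radius decreases left→right (rising Z_eff, same n) and increases top→bottom (higher n).
All are in group 17, so atomic radius increases down the group.
So from smallest to largest: F < Cl < Br < I.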